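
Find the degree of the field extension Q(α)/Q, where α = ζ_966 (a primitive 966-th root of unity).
[Q(α):Q] = 264

The minimal polynomial of ζ_966 over Q is the 966-th cyclotomic polynomial Φ_966(x), which is irreducible over Q and has degree φ(966) = 264. Hence [Q(α):Q] = φ(966) = 264.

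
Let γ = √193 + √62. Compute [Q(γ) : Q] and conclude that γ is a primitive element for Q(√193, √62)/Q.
[Q(γ) : Q] = 4 (equivalently, Q(γ) = Q(√193, √62))

Obviously Q(γ) ⊆ Q(√193, √62), and [Q(√193, √62):Q] = 4 (since 193, 62 are distinct squarefree integers > 1 with 11966 not a perfect square). To show equality we compute the minimal polynomial of γ. From γ = √193 + √62: γ^2 = 193 + 2√(11966) + 62 = 255 + 2√(11966), so γ^2 - 255 = 2√(11966); squaring, (γ^2 - 255)^2 = 4·11966, i.e. γ^4 - 510γ^2 + 65025 - 47864 = 0, i.e. γ^4 - 510γ^2 + 17161 = 0. So γ is a root of x^4 - 510x^2 + 17161. This polynomial is irreducible over Q: it has no rational root (each ±√193 ± √62 is irrational), and any factorization into two quadratics over Q would force √(11966) ∈ Q (pairing opposite roots) or √193, √62 ∈ Q (other pairings), all impossible. Hence [Q(γ):Q] = 4 = [Q(√193, √62):Q], so Q(γ) = Q(√193, √62).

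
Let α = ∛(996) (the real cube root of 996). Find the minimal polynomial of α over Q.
m_α(x) = x^3 - 996

α satisfies α^3 = 996, so x^3 - 996 annihilates α. By the rational root test, a rational root p/q (in lowest terms) of x^3 - 996 would satisfy p^3 = 996 q^3, forcing q = 1 and p^3 = 996; but 996 is not a perfect cube, contradiction. A monic cubic over Q with no rational root is irreducible (any nontrivial factorization would include a linear factor). Hence x^3 - 996 is the minimal polynomial of α, and in particular [Q(α):Q] = 3.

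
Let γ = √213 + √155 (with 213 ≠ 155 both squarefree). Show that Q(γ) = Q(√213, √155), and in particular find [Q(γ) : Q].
[Q(γ) : Q] = 4 (equivalently, Q(γ) = Q(√213, √155))

Obviously Q(γ) ⊆ Q(√213, √155), and [Q(√213, √155):Q] = 4 (since 213, 155 are distinct squarefree integers > 1 with 33015 not a perfect square). To show equality we compute the minimal polynomial of γ. From γ = √213 + √155: γ^2 = 213 + 2√(33015) + 155 = 368 + 2√(33015), so γ^2 - 368 = 2√(33015); squaring, (γ^2 - 368)^2 = 4·33015, i.e. γ^4 - 736γ^2 + 135424 - 132060 = 0, i.e. γ^4 - 736γ^2 + 3364 = 0. So γ is a root of x^4 - 736x^2 + 3364. This polynomial is irreducible over Q: it has no rational root (each ±√213 ± √155 is irrational), and any factorization into two quadratics over Q would force √(33015) ∈ Q (pairing opposite roots) or √213, √155 ∈ Q (other pairings), all impossible. Hence [Q(γ):Q] = 4 = [Q(√213, √155):Q], so Q(γ) = Q(√213, √155).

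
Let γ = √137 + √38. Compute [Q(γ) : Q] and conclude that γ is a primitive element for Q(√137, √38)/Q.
[Q(γ) : Q] = 4 (equivalently, Q(γ) = Q(√137, √38))

Obviously Q(γ) ⊆ Q(√137, √38), and [Q(√137, √38):Q] = 4 (since 137, 38 are distinct squarefree integers > 1 with 5206 not a perfect square). To show equality we compute the minimal polynomial of γ. From γ = √137 + √38: γ^2 = 137 + 2√(5206) + 38 = 175 + 2√(5206), so γ^2 - 175 = 2√(5206); squaring, (γ^2 - 175)^2 = 4·5206, i.e. γ^4 - 350γ^2 + 30625 - 20824 = 0, i.e. γ^4 - 350γ^2 + 9801 = 0. So γ is a root of x^4 - 350x^2 + 9801. This polynomial is irreducible over Q: it has no rational root (each ±√137 ± √38 is irrational), and any factorization into two quadratics over Q would force √(5206) ∈ Q (pairing opposite roots) or √137, √38 ∈ Q (other pairings), all impossible. Hence [Q(γ):Q] = 4 = [Q(√137, √38):Q], so Q(γ) = Q(√137, √38).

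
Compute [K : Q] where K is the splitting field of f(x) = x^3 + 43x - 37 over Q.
[K : Q] = 6

By the rational root test, any rational root of the monic integer polynomial f(x) = x^3 + 43x - 37 must be an integer dividing the constant term -37, i.e. one of ±{1, 37}. Evaluating: f(1) = 7, f(-1) = -81, f(37) = 52207, f(-37) = -52281; none is 0, so f has no rational root and is therefore irreducible over Q (a cubic with no linear factor over a field is irreducible). For an irreducible cubic, the Galois group is A_3 or S_3 according as the discriminant disc(f) = -4a^3 - 27b^2 = -4·(43)^3 - 27·(-37)^2 = -354991 is or is not a square in Q. Here disc(f) = -354991 is not a perfect square in Q, so the Galois group of f over Q is not contained in A_3 and must be all of S_3. The splitting field has degree |S_3| = 6 over Q, so [K : Q] = 6.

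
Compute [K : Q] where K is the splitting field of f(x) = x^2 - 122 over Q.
[K : Q] = 2

f(x) = x^2 - 122 factors as (x - √122)(x + √122). The splitting field is K = Q(√122). Since 122 is squarefree and > 1, it is not a perfect square, so x^2 - 122 is irreducible over Q and [Q(√122) : Q] = 2. Hence [K : Q] = 2.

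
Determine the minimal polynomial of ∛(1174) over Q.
m_α(x) = x^3 - 1174

α satisfies α^3 = 1174, so x^3 - 1174 annihilates α. By the rational root test, a rational root p/q (in lowest terms) of x^3 - 1174 would satisfy p^3 = 1174 q^3, forcing q = 1 and p^3 = 1174; but 1174 is not a perfect cube, contradiction. A monic cubic over Q with no rational root is irreducible (any nontrivial factorization would include a linear factor). Hence x^3 - 1174 is the minimal polynomial of α, and in particular [Q(α):Q] = 3.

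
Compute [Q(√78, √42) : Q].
[Q(√78, √42) : Q] = 4

[Q(√78):Q] = 2 (min poly x^2 - 78, irreducible since 78 is squarefree > 1). For the top step, suppose √42 ∈ Q(√78), say √42 = c + d√78 with c, d ∈ Q. Squaring: 42 = c^2 + 78d^2 + 2cd√78. Since √78 ∉ Q this forces 2cd = 0. If d = 0 then √42 = c ∈ Q, contradicting 42 squarefree > 1. If c = 0 then 42 = 78d^2, so 78·42 = (78d)^2 is a perfect square in Q — but 78·42 = 3276 is not a perfect square (since 78 and 42 are distinct squarefree integers). Contradiction. Hence √42 ∉ Q(√78), so x^2 - 42 stays irreducible over Q(√78) and [Q(√78, √42) : Q(√78)] = 2. By the tower law, [Q(√78, √42) : Q] = 2 · 2 = 4.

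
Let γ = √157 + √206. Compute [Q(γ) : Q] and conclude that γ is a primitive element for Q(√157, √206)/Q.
[Q(γ) : Q] = 4 (equivalently, Q(γ) = Q(√157, √206))

Obviously Q(γ) ⊆ Q(√157, √206), and [Q(√157, √206):Q] = 4 (since 157, 206 are distinct squarefree integers > 1 with 32342 not a perfect square). To show equality we compute the minimal polynomial of γ. From γ = √157 + √206: γ^2 = 157 + 2√(32342) + 206 = 363 + 2√(32342), so γ^2 - 363 = 2√(32342); squaring, (γ^2 - 363)^2 = 4·32342, i.e. γ^4 - 726γ^2 + 131769 - 129368 = 0, i.e. γ^4 - 726γ^2 + 2401 = 0. So γ is a root of x^4 - 726x^2 + 2401. This polynomial is irreducible over Q: it has no rational root (each ±√157 ± √206 is irrational), and any factorization into two quadratics over Q would force √(32342) ∈ Q (pairing opposite roots) or √157, √206 ∈ Q (other pairings), all impossible. Hence [Q(γ):Q] = 4 = [Q(√157, √206):Q], so Q(γ) = Q(√157, √206).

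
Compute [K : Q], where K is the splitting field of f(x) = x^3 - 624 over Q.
[K : Q] = 6

The roots of x^3 - 624 are ∛624, ω∛624, ω^2∛624 where ω = e^(2πi/3) is a primitive cube root of unity, so K = Q(∛624, ω). Now [Q(∛624):Q] = 3 (since 624 is not a perfect cube, x^3 - 624 is irreducible) and [Q(ω):Q] = 2. Both 2 and 3 divide [K:Q], and [K:Q] ≤ 3·2 = 6, so [K:Q] = 6. (Equivalently: Q(∛624) ⊂ R but ω ∉ R, so [K : Q(∛624)] = 2.)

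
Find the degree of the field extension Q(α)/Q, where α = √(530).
[Q(α):Q] = 2

[Q(α):Q] equals the degree of the minimal polynomial of α. Here α^2 = 530 and x^2 - 530 is irreducible (d = 530 is squarefree, ≠ 1, hence not a square), so deg(m_α) = 2. Thus [Q(α):Q] = 2.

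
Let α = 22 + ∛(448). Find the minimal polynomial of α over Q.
m_α(x) = x^3 - 66x^2 + 1452x - 11096

Set β = α - 22 = ∛(448), so β^3 = 448. Then (α - 22)^3 - 448 = 0, i.e. α is a root of g(x) = (x - 22)^3 - 448 = x^3 - 66x^2 + 1452x - 11096. Since g(x) = h(x - 22) where h(x) = x^3 - 448, and h is irreducible over Q (because 448 is not a perfect cube, so h has no rational root, and a monic cubic with no rational root is irreducible), g is also irreducible (irreducibility is preserved under the substitution x → x - 22). Hence m_α(x) = x^3 - 66x^2 + 1452x - 11096.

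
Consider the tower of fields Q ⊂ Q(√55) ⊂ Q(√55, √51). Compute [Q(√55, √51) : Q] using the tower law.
[Q(√55, √51) : Q] = 4

[Q(√55):Q] = 2 (min poly x^2 - 55, irreducible since 55 is squarefree > 1). For the top step, suppose √51 ∈ Q(√55), say √51 = c + d√55 with c, d ∈ Q. Squaring: 51 = c^2 + 55d^2 + 2cd√55. Since √55 ∉ Q this forces 2cd = 0. If d = 0 then √51 = c ∈ Q, contradicting 51 squarefree > 1. If c = 0 then 51 = 55d^2, so 55·51 = (55d)^2 is a perfect square in Q — but 55·51 = 2805 is not a perfect square (since 55 and 51 are distinct squarefree integers). Contradiction. Hence √51 ∉ Q(√55), so x^2 - 51 stays irreducible over Q(√55) and [Q(√55, √51) : Q(√55)] = 2. By the tower law, [Q(√55, √51) : Q] = 2 · 2 = 4.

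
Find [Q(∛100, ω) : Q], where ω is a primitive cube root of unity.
[Q(∛100, ω) : Q] = 6

[Q(∛100):Q] = 3 (min poly x^3 - 100, irreducible since 100 is not a perfect cube). [Q(ω):Q] = 2 (min poly x^2 + x + 1). Since Q(∛100) ⊂ R and ω ∉ R, we have ω ∉ Q(∛100), so x^2 + x + 1 remains irreducible over Q(∛100) and [Q(∛100, ω) : Q(∛100)] = 2. By the tower law, [Q(∛100, ω) : Q] = 3 · 2 = 6. (In fact Q(∛100, ω) is the splitting field of x^3 - 100 over Q.)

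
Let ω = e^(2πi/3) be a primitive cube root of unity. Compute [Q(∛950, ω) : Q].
[Q(∛950, ω) : Q] = 6

[Q(∛950):Q] = 3 (min poly x^3 - 950, irreducible since 950 is not a perfect cube). [Q(ω):Q] = 2 (min poly x^2 + x + 1). Since Q(∛950) ⊂ R and ω ∉ R, we have ω ∉ Q(∛950), so x^2 + x + 1 remains irreducible over Q(∛950) and [Q(∛950, ω) : Q(∛950)] = 2. By the tower law, [Q(∛950, ω) : Q] = 3 · 2 = 6. (In fact Q(∛950, ω) is the splitting field of x^3 - 950 over Q.)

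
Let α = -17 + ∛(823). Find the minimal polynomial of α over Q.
m_α(x) = x^3 + 51x^2 + 867x + 4090

Set β = α + 17 = ∛(823), so β^3 = 823. Then (α + 17)^3 - 823 = 0, i.e. α is a root of g(x) = (x + 17)^3 - 823 = x^3 + 51x^2 + 867x + 4090. Since g(x) = h(x + 17) where h(x) = x^3 - 823, and h is irreducible over Q (because 823 is not a perfect cube, so h has no rational root, and a monic cubic with no rational root is irreducible), g is also irreducible (irreducibility is preserved under the substitution x → x + 17). Hence m_α(x) = x^3 + 51x^2 + 867x + 4090.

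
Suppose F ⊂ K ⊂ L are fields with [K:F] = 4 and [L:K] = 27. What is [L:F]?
[L:F] = 108

The tower law says that for any tower of field extensions F ⊂ K ⊂ L with finite degrees, [L:F] = [L:K] · [K:F]. Here this gives [L:F] = 27 · 4 = 108.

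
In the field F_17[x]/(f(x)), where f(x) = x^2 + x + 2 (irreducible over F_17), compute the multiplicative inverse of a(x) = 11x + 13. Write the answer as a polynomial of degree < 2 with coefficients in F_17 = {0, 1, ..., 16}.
a(x)^(-1) ≡ 7x + 8 (mod f(x))

Since f is irreducible over F_17, F_17[x]/(f) is a field and a(x) ≠ 0 has an inverse. Apply the extended Euclidean algorithm to f(x) and a(x) in F_17[x]: f(x) = (14x + 16)·a(x) + (15). The last nonzero remainder is the constant 15 = gcd(f, a) in F_17. Back-substituting through the division chain expresses 15 = s(x)·a(x) + t(x)·f(x) with s(x) ≡ 3x + 1 (mod f), so (3x + 1)·a(x) ≡ 15 (mod f). Multiplying by 15^(-1) ≡ 8 in F_17 gives a(x)^(-1) ≡ 8·(3x + 1) ≡ 7x + 8 (mod f). Check: (11x + 13)·(7x + 8) = 9x^2 + 9x + 2 ≡ 1 (mod x^2 + x + 2).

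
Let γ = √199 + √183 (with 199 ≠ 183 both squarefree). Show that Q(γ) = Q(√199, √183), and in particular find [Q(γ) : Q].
[Q(γ) : Q] = 4 (equivalently, Q(γ) = Q(√199, √183))

Obviously Q(γ) ⊆ Q(√199, √183), and [Q(√199, √183):Q] = 4 (since 199, 183 are distinct squarefree integers > 1 with 36417 not a perfect square). To show equality we compute the minimal polynomial of γ. From γ = √199 + √183: γ^2 = 199 + 2√(36417) + 183 = 382 + 2√(36417), so γ^2 - 382 = 2√(36417); squaring, (γ^2 - 382)^2 = 4·36417, i.e. γ^4 - 764γ^2 + 145924 - 145668 = 0, i.e. γ^4 - 764γ^2 + 256 = 0. So γ is a root of x^4 - 764x^2 + 256. This polynomial is irreducible over Q: it has no rational root (each ±√199 ± √183 is irrational), and any factorization into two quadratics over Q would force √(36417) ∈ Q (pairing opposite roots) or √199, √183 ∈ Q (other pairings), all impossible. Hence [Q(γ):Q] = 4 = [Q(√199, √183):Q], so Q(γ) = Q(√199, √183).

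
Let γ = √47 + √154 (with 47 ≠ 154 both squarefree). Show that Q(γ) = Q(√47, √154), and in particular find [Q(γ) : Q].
[Q(γ) : Q] = 4 (equivalently, Q(γ) = Q(√47, √154))

Obviously Q(γ) ⊆ Q(√47, √154), and [Q(√47, √154):Q] = 4 (since 47, 154 are distinct squarefree integers > 1 with 7238 not a perfect square). To show equality we compute the minimal polynomial of γ. From γ = √47 + √154: γ^2 = 47 + 2√(7238) + 154 = 201 + 2√(7238), so γ^2 - 201 = 2√(7238); squaring, (γ^2 - 201)^2 = 4·7238, i.e. γ^4 - 402γ^2 + 40401 - 28952 = 0, i.e. γ^4 - 402γ^2 + 11449 = 0. So γ is a root of x^4 - 402x^2 + 11449. This polynomial is irreducible over Q: it has no rational root (each ±√47 ± √154 is irrational), and any factorization into two quadratics over Q would force √(7238) ∈ Q (pairing opposite roots) or √47, √154 ∈ Q (other pairings), all impossible. Hence [Q(γ):Q] = 4 = [Q(√47, √154):Q], so Q(γ) = Q(√47, √154).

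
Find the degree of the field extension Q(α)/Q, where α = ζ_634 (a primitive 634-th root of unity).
[Q(α):Q] = 316

The minimal polynomial of ζ_634 over Q is the 634-th cyclotomic polynomial Φ_634(x), which is irreducible over Q and has degree φ(634) = 316. Hence [Q(α):Q] = φ(634) = 316.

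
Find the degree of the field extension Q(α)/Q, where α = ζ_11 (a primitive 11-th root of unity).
[Q(α):Q] = 10

The minimal polynomial of ζ_11 over Q is the 11-th cyclotomic polynomial Φ_11(x), which is irreducible over Q and has degree φ(11) = 10. Hence [Q(α):Q] = φ(11) = 10.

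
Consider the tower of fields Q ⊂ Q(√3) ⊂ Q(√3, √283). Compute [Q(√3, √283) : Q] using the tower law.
[Q(√3, √283) : Q] = 4

[Q(√3):Q] = 2 (min poly x^2 - 3, irreducible since 3 is squarefree > 1). For the top step, suppose √283 ∈ Q(√3), say √283 = c + d√3 with c, d ∈ Q. Squaring: 283 = c^2 + 3d^2 + 2cd√3. Since √3 ∉ Q this forces 2cd = 0. If d = 0 then √283 = c ∈ Q, contradicting 283 squarefree > 1. If c = 0 then 283 = 3d^2, so 3·283 = (3d)^2 is a perfect square in Q — but 3·283 = 849 is not a perfect square (since 3 and 283 are distinct squarefree integers). Contradiction. Hence √283 ∉ Q(√3), so x^2 - 283 stays irreducible over Q(√3) and [Q(√3, √283) : Q(√3)] = 2. By the tower law, [Q(√3, √283) : Q] = 2 · 2 = 4.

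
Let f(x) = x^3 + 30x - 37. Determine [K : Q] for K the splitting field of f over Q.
[K : Q] = 6

By the rational root test, any rational root of the monic integer polynomial f(x) = x^3 + 30x - 37 must be an integer dividing the constant term -37, i.e. one of ±{1, 37}. Evaluating: f(1) = -6, f(-1) = -68, f(37) = 51726, f(-37) = -51800; none is 0, so f has no rational root and is therefore irreducible over Q (a cubic with no linear factor over a field is irreducible). For an irreducible cubic, the Galois group is A_3 or S_3 according as the discriminant disc(f) = -4a^3 - 27b^2 = -4·(30)^3 - 27·(-37)^2 = -144963 is or is not a square in Q. Here disc(f) = -144963 is not a perfect square in Q, so the Galois group of f over Q is not contained in A_3 and must be all of S_3. The splitting field has degree |S_3| = 6 over Q, so [K : Q] = 6.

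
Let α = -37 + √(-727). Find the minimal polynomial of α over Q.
m_α(x) = x^2 + 74x + 2096

From α + 37 = √(-727), squaring gives (α + 37)^2 = -727, i.e. α^2 + 74α + 1369 = -727, so α^2 + 74α + 2096 = 0. The discriminant of x^2 + 74x + 2096 is (74)^2 - 4·(2096) = 5476 - 8384 = -2908, and 4·(-727) is not a perfect square in Q since -727 is squarefree and ≠ 1. Hence x^2 + 74x + 2096 is irreducible over Q and is the minimal polynomial of α.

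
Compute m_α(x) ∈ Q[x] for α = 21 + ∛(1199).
m_α(x) = x^3 - 63x^2 + 1323x - 10460

Set β = α - 21 = ∛(1199), so β^3 = 1199. Then (α - 21)^3 - 1199 = 0, i.e. α is a root of g(x) = (x - 21)^3 - 1199 = x^3 - 63x^2 + 1323x - 10460. Since g(x) = h(x - 21) where h(x) = x^3 - 1199, and h is irreducible over Q (because 1199 is not a perfect cube, so h has no rational root, and a monic cubic with no rational root is irreducible), g is also irreducible (irreducibility is preserved under the substitution x → x - 21). Hence m_α(x) = x^3 - 63x^2 + 1323x - 10460.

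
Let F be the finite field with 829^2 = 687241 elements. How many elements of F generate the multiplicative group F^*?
There are φ(687240) = 173184 primitive elements

F_q^* is cyclic of order q - 1 = 687240. A cyclic group of order m has exactly φ(m) generators. Here m = 687240 = 2^3 · 3^2 · 5 · 23 · 83, so the number of primitive elements is φ(687240) = 173184.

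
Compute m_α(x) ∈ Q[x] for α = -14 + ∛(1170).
m_α(x) = x^3 + 42x^2 + 588x + 1574

Set β = α + 14 = ∛(1170), so β^3 = 1170. Then (α + 14)^3 - 1170 = 0, i.e. α is a root of g(x) = (x + 14)^3 - 1170 = x^3 + 42x^2 + 588x + 1574. Since g(x) = h(x + 14) where h(x) = x^3 - 1170, and h is irreducible over Q (because 1170 is not a perfect cube, so h has no rational root, and a monic cubic with no rational root is irreducible), g is also irreducible (irreducibility is preserved under the substitution x → x + 14). Hence m_α(x) = x^3 + 42x^2 + 588x + 1574.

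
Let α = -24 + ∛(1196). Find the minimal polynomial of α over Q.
m_α(x) = x^3 + 72x^2 + 1728x + 12628

Set β = α + 24 = ∛(1196), so β^3 = 1196. Then (α + 24)^3 - 1196 = 0, i.e. α is a root of g(x) = (x + 24)^3 - 1196 = x^3 + 72x^2 + 1728x + 12628. Since g(x) = h(x + 24) where h(x) = x^3 - 1196, and h is irreducible over Q (because 1196 is not a perfect cube, so h has no rational root, and a monic cubic with no rational root is irreducible), g is also irreducible (irreducibility is preserved under the substitution x → x + 24). Hence m_α(x) = x^3 + 72x^2 + 1728x + 12628.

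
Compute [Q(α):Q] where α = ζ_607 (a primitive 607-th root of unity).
[Q(α):Q] = 606

The minimal polynomial of ζ_607 over Q is the 607-th cyclotomic polynomial Φ_607(x), which is irreducible over Q and has degree φ(607) = 606. Hence [Q(α):Q] = φ(607) = 606.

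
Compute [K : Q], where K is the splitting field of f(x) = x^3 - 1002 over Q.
[K : Q] = 6

The roots of x^3 - 1002 are ∛1002, ω∛1002, ω^2∛1002 where ω = e^(2πi/3) is a primitive cube root of unity, so K = Q(∛1002, ω). Now [Q(∛1002):Q] = 3 (since 1002 is not a perfect cube, x^3 - 1002 is irreducible) and [Q(ω):Q] = 2. Both 2 and 3 divide [K:Q], and [K:Q] ≤ 3·2 = 6, so [K:Q] = 6. (Equivalently: Q(∛1002) ⊂ R but ω ∉ R, so [K : Q(∛1002)] = 2.)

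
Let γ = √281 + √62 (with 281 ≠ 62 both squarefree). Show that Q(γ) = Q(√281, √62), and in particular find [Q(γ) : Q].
[Q(γ) : Q] = 4 (equivalently, Q(γ) = Q(√281, √62))

Obviously Q(γ) ⊆ Q(√281, √62), and [Q(√281, √62):Q] = 4 (since 281, 62 are distinct squarefree integers > 1 with 17422 not a perfect square). To show equality we compute the minimal polynomial of γ. From γ = √281 + √62: γ^2 = 281 + 2√(17422) + 62 = 343 + 2√(17422), so γ^2 - 343 = 2√(17422); squaring, (γ^2 - 343)^2 = 4·17422, i.e. γ^4 - 686γ^2 + 117649 - 69688 = 0, i.e. γ^4 - 686γ^2 + 47961 = 0. So γ is a root of x^4 - 686x^2 + 47961. This polynomial is irreducible over Q: it has no rational root (each ±√281 ± √62 is irrational), and any factorization into two quadratics over Q would force √(17422) ∈ Q (pairing opposite roots) or √281, √62 ∈ Q (other pairings), all impossible. Hence [Q(γ):Q] = 4 = [Q(√281, √62):Q], so Q(γ) = Q(√281, √62).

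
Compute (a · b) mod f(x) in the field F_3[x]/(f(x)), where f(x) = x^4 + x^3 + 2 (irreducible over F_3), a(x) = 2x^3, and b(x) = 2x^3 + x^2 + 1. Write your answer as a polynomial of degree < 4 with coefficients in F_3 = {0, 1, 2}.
a · b ≡ x^2 + x + 2 (mod f(x))

Multiply in F_3[x]: a(x)·b(x) = (2x^3)·(2x^3 + x^2 + 1) = x^6 + 2x^5 + 2x^3. This has degree ≥ 4, so divide by f(x) over F_3: x^6 + 2x^5 + 2x^3 = (x^2 + x + 2)·(x^4 + x^3 + 2) + (x^2 + x + 2). Hence a·b ≡ x^2 + x + 2 (mod f). (F_3[x]/(f) is a field with 3^4 = 81 elements since f is irreducible of degree 4.)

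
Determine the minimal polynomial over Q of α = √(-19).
m_α(x) = x^2 + 19

α satisfies α^2 + 19 = 0, so x^2 + 19 annihilates α. Since d = -19 is squarefree and ≠ 1, it is not a perfect square in Q, so x^2 + 19 has no rational root and is therefore irreducible over Q (a degree-2 polynomial over a field is irreducible iff it has no root). Hence m_α(x) = x^2 + 19.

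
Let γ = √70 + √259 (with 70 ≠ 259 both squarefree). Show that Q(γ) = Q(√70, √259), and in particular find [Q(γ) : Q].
[Q(γ) : Q] = 4 (equivalently, Q(γ) = Q(√70, √259))

Obviously Q(γ) ⊆ Q(√70, √259), and [Q(√70, √259):Q] = 4 (since 70, 259 are distinct squarefree integers > 1 with 18130 not a perfect square). To show equality we compute the minimal polynomial of γ. From γ = √70 + √259: γ^2 = 70 + 2√(18130) + 259 = 329 + 2√(18130), so γ^2 - 329 = 2√(18130); squaring, (γ^2 - 329)^2 = 4·18130, i.e. γ^4 - 658γ^2 + 108241 - 72520 = 0, i.e. γ^4 - 658γ^2 + 35721 = 0. So γ is a root of x^4 - 658x^2 + 35721. This polynomial is irreducible over Q: it has no rational root (each ±√70 ± √259 is irrational), and any factorization into two quadratics over Q would force √(18130) ∈ Q (pairing opposite roots) or √70, √259 ∈ Q (other pairings), all impossible. Hence [Q(γ):Q] = 4 = [Q(√70, √259):Q], so Q(γ) = Q(√70, √259).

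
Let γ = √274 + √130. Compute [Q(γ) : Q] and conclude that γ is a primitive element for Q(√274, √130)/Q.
[Q(γ) : Q] = 4 (equivalently, Q(γ) = Q(√274, √130))

Obviously Q(γ) ⊆ Q(√274, √130), and [Q(√274, √130):Q] = 4 (since 274, 130 are distinct squarefree integers > 1 with 35620 not a perfect square). To show equality we compute the minimal polynomial of γ. From γ = √274 + √130: γ^2 = 274 + 2√(35620) + 130 = 404 + 2√(35620), so γ^2 - 404 = 2√(35620); squaring, (γ^2 - 404)^2 = 4·35620, i.e. γ^4 - 808γ^2 + 163216 - 142480 = 0, i.e. γ^4 - 808γ^2 + 20736 = 0. So γ is a root of x^4 - 808x^2 + 20736. This polynomial is irreducible over Q: it has no rational root (each ±√274 ± √130 is irrational), and any factorization into two quadratics over Q would force √(35620) ∈ Q (pairing opposite roots) or √274, √130 ∈ Q (other pairings), all impossible. Hence [Q(γ):Q] = 4 = [Q(√274, √130):Q], so Q(γ) = Q(√274, √130).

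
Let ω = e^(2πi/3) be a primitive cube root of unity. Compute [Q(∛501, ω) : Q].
[Q(∛501, ω) : Q] = 6

[Q(∛501):Q] = 3 (min poly x^3 - 501, irreducible since 501 is not a perfect cube). [Q(ω):Q] = 2 (min poly x^2 + x + 1). Since Q(∛501) ⊂ R and ω ∉ R, we have ω ∉ Q(∛501), so x^2 + x + 1 remains irreducible over Q(∛501) and [Q(∛501, ω) : Q(∛501)] = 2. By the tower law, [Q(∛501, ω) : Q] = 3 · 2 = 6. (In fact Q(∛501, ω) is the splitting field of x^3 - 501 over Q.)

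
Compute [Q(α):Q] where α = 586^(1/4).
[Q(α):Q] = 4

α is a root of x^4 - 586. By Eisenstein's criterion at the prime p = 2 (which divides the constant term 586 but p^2 = 4 does not, since 586 is squarefree), x^4 - 586 is irreducible over Q. Hence [Q(α):Q] = 4.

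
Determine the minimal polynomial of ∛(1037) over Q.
m_α(x) = x^3 - 1037

α satisfies α^3 = 1037, so x^3 - 1037 annihilates α. By the rational root test, a rational root p/q (in lowest terms) of x^3 - 1037 would satisfy p^3 = 1037 q^3, forcing q = 1 and p^3 = 1037; but 1037 is not a perfect cube, contradiction. A monic cubic over Q with no rational root is irreducible (any nontrivial factorization would include a linear factor). Hence x^3 - 1037 is the minimal polynomial of α, and in particular [Q(α):Q] = 3.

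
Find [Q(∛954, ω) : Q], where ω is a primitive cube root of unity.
[Q(∛954, ω) : Q] = 6

[Q(∛954):Q] = 3 (min poly x^3 - 954, irreducible since 954 is not a perfect cube). [Q(ω):Q] = 2 (min poly x^2 + x + 1). Since Q(∛954) ⊂ R and ω ∉ R, we have ω ∉ Q(∛954), so x^2 + x + 1 remains irreducible over Q(∛954) and [Q(∛954, ω) : Q(∛954)] = 2. By the tower law, [Q(∛954, ω) : Q] = 3 · 2 = 6. (In fact Q(∛954, ω) is the splitting field of x^3 - 954 over Q.)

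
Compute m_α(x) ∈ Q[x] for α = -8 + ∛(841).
m_α(x) = x^3 + 24x^2 + 192x - 329

Set β = α + 8 = ∛(841), so β^3 = 841. Then (α + 8)^3 - 841 = 0, i.e. α is a root of g(x) = (x + 8)^3 - 841 = x^3 + 24x^2 + 192x - 329. Since g(x) = h(x + 8) where h(x) = x^3 - 841, and h is irreducible over Q (because 841 is not a perfect cube, so h has no rational root, and a monic cubic with no rational root is irreducible), g is also irreducible (irreducibility is preserved under the substitution x → x + 8). Hence m_α(x) = x^3 + 24x^2 + 192x - 329.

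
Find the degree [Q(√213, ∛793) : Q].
[Q(√213, ∛793) : Q] = 6

Let L = Q(√213, ∛793). Since Q(√213) ⊂ L and [Q(√213):Q] = 2, the tower law gives 2 | [L:Q]. Likewise Q(∛793) ⊂ L with [Q(∛793):Q] = 3 (because 793 is not a perfect cube), so 3 | [L:Q]. As gcd(2,3) = 1, [L:Q] is divisible by 6. Conversely L is generated over Q by √213 and ∛793, so [L:Q] ≤ 2·3 = 6. Therefore [Q(√213, ∛793) : Q] = 6.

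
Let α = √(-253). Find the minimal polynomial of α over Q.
m_α(x) = x^2 + 253

α satisfies α^2 + 253 = 0, so x^2 + 253 annihilates α. Since d = -253 is squarefree and ≠ 1, it is not a perfect square in Q, so x^2 + 253 has no rational root and is therefore irreducible over Q (a degree-2 polynomial over a field is irreducible iff it has no root). Hence m_α(x) = x^2 + 253.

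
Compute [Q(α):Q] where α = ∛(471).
[Q(α):Q] = 3

The minimal polynomial of α is x^3 - 471, irreducible over Q since 471 is not a perfect cube (so x^3 - 471 has no rational root). Hence [Q(α):Q] = deg(m_α) = 3.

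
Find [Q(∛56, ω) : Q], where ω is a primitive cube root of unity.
[Q(∛56, ω) : Q] = 6

[Q(∛56):Q] = 3 (min poly x^3 - 56, irreducible since 56 is not a perfect cube). [Q(ω):Q] = 2 (min poly x^2 + x + 1). Since Q(∛56) ⊂ R and ω ∉ R, we have ω ∉ Q(∛56), so x^2 + x + 1 remains irreducible over Q(∛56) and [Q(∛56, ω) : Q(∛56)] = 2. By the tower law, [Q(∛56, ω) : Q] = 3 · 2 = 6. (In fact Q(∛56, ω) is the splitting field of x^3 - 56 over Q.)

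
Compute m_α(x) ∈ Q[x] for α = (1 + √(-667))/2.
m_α(x) = x^2 - x + 167

From 2α - 1 = √(-667), squaring gives (2α - 1)^2 = -667, i.e. 4α^2 - 4α + 1 = -667, so α^2 - α + (1 + 667)/4 = 0. Since -667 ≡ 1 (mod 4), (1 + 667)/4 = 167 ∈ Z. The polynomial x^2 - x + 167 has discriminant 1 - 4·(167) = -667, which is not a perfect square in Q (d = -667 is squarefree and ≠ 1), so x^2 - x + 167 is irreducible over Q. It is the minimal polynomial of α.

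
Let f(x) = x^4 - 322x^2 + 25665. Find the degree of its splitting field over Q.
[K : Q] = 4

Solving the quadratic in x^2: x^2 = (322 ± √(322^2 - 4·25665))/2 = (322 ± √1024)/2 = (322 ± 32)/2, giving x^2 = 177 or x^2 = 145. So f(x) = (x^2 - 177)(x^2 - 145) and the roots of f are ±√177, ±√145. Hence the splitting field is K = Q(√177, √145). Since 177 and 145 are distinct squarefree integers > 1, their product 25665 is not a perfect square, so √145 ∉ Q(√177). By the tower law [K:Q] = [Q(√177,√145):Q(√177)] · [Q(√177):Q] = 2 · 2 = 4.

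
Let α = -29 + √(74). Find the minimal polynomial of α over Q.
m_α(x) = x^2 + 58x + 767

From α + 29 = √(74), squaring gives (α + 29)^2 = 74, i.e. α^2 + 58α + 841 = 74, so α^2 + 58α + 767 = 0. The discriminant of x^2 + 58x + 767 is (58)^2 - 4·(767) = 3364 - 3068 = 296, and 4·(74) is not a perfect square in Q since 74 is squarefree and ≠ 1. Hence x^2 + 58x + 767 is irreducible over Q and is the minimal polynomial of α.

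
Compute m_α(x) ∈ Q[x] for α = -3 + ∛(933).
m_α(x) = x^3 + 9x^2 + 27x - 906

Set β = α + 3 = ∛(933), so β^3 = 933. Then (α + 3)^3 - 933 = 0, i.e. α is a root of g(x) = (x + 3)^3 - 933 = x^3 + 9x^2 + 27x - 906. Since g(x) = h(x + 3) where h(x) = x^3 - 933, and h is irreducible over Q (because 933 is not a perfect cube, so h has no rational root, and a monic cubic with no rational root is irreducible), g is also irreducible (irreducibility is preserved under the substitution x → x + 3). Hence m_α(x) = x^3 + 9x^2 + 27x - 906.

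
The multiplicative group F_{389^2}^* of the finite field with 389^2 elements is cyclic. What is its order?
|F_{389^2}^*| = 151320

F_{389^2} has 389^2 = 151321 elements; its multiplicative group consists of all nonzero elements, so |F_{389^2}^*| = 151321 - 1 = 151320. (It is cyclic since any finite subgroup of the multiplicative group of a field is cyclic.)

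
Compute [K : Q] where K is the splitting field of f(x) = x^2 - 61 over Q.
[K : Q] = 2

f(x) = x^2 - 61 factors as (x - √61)(x + √61). The splitting field is K = Q(√61). Since 61 is squarefree and > 1, it is not a perfect square, so x^2 - 61 is irreducible over Q and [Q(√61) : Q] = 2. Hence [K : Q] = 2.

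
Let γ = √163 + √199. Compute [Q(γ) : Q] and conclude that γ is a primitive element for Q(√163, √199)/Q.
[Q(γ) : Q] = 4 (equivalently, Q(γ) = Q(√163, √199))

Obviously Q(γ) ⊆ Q(√163, √199), and [Q(√163, √199):Q] = 4 (since 163, 199 are distinct squarefree integers > 1 with 32437 not a perfect square). To show equality we compute the minimal polynomial of γ. From γ = √163 + √199: γ^2 = 163 + 2√(32437) + 199 = 362 + 2√(32437), so γ^2 - 362 = 2√(32437); squaring, (γ^2 - 362)^2 = 4·32437, i.e. γ^4 - 724γ^2 + 131044 - 129748 = 0, i.e. γ^4 - 724γ^2 + 1296 = 0. So γ is a root of x^4 - 724x^2 + 1296. This polynomial is irreducible over Q: it has no rational root (each ±√163 ± √199 is irrational), and any factorization into two quadratics over Q would force √(32437) ∈ Q (pairing opposite roots) or √163, √199 ∈ Q (other pairings), all impossible. Hence [Q(γ):Q] = 4 = [Q(√163, √199):Q], so Q(γ) = Q(√163, √199).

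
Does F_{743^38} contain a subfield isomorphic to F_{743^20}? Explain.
No: F_{743^20} is not a subfield of F_{743^38}

F_{p^m} embeds in F_{p^n} iff m | n. Here 20 ∤ 38 (since 38 = 1·20 + 18 with remainder 18 ≠ 0), so F_{743^20} is not a subfield of F_{743^38}. Equivalently: if it were, the tower law would give 20 = [F_{743^20}:F_743] dividing [F_{743^38}:F_743] = 38, contradiction.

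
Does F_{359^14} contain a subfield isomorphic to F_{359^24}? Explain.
No: F_{359^24} is not a subfield of F_{359^14}

F_{p^m} embeds in F_{p^n} iff m | n. Here 24 ∤ 14 (since 14 = 0·24 + 14 with remainder 14 ≠ 0), so F_{359^24} is not a subfield of F_{359^14}. Equivalently: if it were, the tower law would give 24 = [F_{359^24}:F_359] dividing [F_{359^14}:F_359] = 14, contradiction.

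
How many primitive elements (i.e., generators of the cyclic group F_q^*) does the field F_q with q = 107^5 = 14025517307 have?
There are φ(14025517306) = 6847822800 primitive elements

F_q^* is cyclic of order q - 1 = 14025517306. A cyclic group of order m has exactly φ(m) generators. Here m = 14025517306 = 2 · 53 · 211 · 627091, so the number of primitive elements is φ(14025517306) = 6847822800.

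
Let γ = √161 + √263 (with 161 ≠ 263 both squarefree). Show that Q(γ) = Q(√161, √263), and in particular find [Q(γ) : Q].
[Q(γ) : Q] = 4 (equivalently, Q(γ) = Q(√161, √263))

Obviously Q(γ) ⊆ Q(√161, √263), and [Q(√161, √263):Q] = 4 (since 161, 263 are distinct squarefree integers > 1 with 42343 not a perfect square). To show equality we compute the minimal polynomial of γ. From γ = √161 + √263: γ^2 = 161 + 2√(42343) + 263 = 424 + 2√(42343), so γ^2 - 424 = 2√(42343); squaring, (γ^2 - 424)^2 = 4·42343, i.e. γ^4 - 848γ^2 + 179776 - 169372 = 0, i.e. γ^4 - 848γ^2 + 10404 = 0. So γ is a root of x^4 - 848x^2 + 10404. This polynomial is irreducible over Q: it has no rational root (each ±√161 ± √263 is irrational), and any factorization into two quadratics over Q would force √(42343) ∈ Q (pairing opposite roots) or √161, √263 ∈ Q (other pairings), all impossible. Hence [Q(γ):Q] = 4 = [Q(√161, √263):Q], so Q(γ) = Q(√161, √263).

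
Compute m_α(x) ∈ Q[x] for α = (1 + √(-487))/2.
m_α(x) = x^2 - x + 122

From 2α - 1 = √(-487), squaring gives (2α - 1)^2 = -487, i.e. 4α^2 - 4α + 1 = -487, so α^2 - α + (1 + 487)/4 = 0. Since -487 ≡ 1 (mod 4), (1 + 487)/4 = 122 ∈ Z. The polynomial x^2 - x + 122 has discriminant 1 - 4·(122) = -487, which is not a perfect square in Q (d = -487 is squarefree and ≠ 1), so x^2 - x + 122 is irreducible over Q. It is the minimal polynomial of α.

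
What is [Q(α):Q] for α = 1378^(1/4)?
[Q(α):Q] = 4

α is a root of x^4 - 1378. By Eisenstein's criterion at the prime p = 2 (which divides the constant term 1378 but p^2 = 4 does not, since 1378 is squarefree), x^4 - 1378 is irreducible over Q. Hence [Q(α):Q] = 4.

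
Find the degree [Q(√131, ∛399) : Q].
[Q(√131, ∛399) : Q] = 6

Let L = Q(√131, ∛399). Since Q(√131) ⊂ L and [Q(√131):Q] = 2, the tower law gives 2 | [L:Q]. Likewise Q(∛399) ⊂ L with [Q(∛399):Q] = 3 (because 399 is not a perfect cube), so 3 | [L:Q]. As gcd(2,3) = 1, [L:Q] is divisible by 6. Conversely L is generated over Q by √131 and ∛399, so [L:Q] ≤ 2·3 = 6. Therefore [Q(√131, ∛399) : Q] = 6.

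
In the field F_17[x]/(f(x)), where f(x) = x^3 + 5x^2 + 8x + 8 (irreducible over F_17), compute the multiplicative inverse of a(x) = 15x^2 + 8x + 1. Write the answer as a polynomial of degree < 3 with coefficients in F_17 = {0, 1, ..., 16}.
a(x)^(-1) ≡ 7x^2 + 4x + 10 (mod f(x))

Since f is irreducible over F_17, F_17[x]/(f) is a field and a(x) ≠ 0 has an inverse. Apply the extended Euclidean algorithm to f(x) and a(x) in F_17[x]: f(x) = (8x + 4)·a(x) + (2x + 4);  a(x) = (16x + 6)·(2x + 4) + (11). The last nonzero remainder is the constant 11 = gcd(f, a) in F_17. Back-substituting through the division chain expresses 11 = s(x)·a(x) + t(x)·f(x) with s(x) ≡ 9x^2 + 10x + 8 (mod f), so (9x^2 + 10x + 8)·a(x) ≡ 11 (mod f). Multiplying by 11^(-1) ≡ 14 in F_17 gives a(x)^(-1) ≡ 14·(9x^2 + 10x + 8) ≡ 7x^2 + 4x + 10 (mod f). Check: (15x^2 + 8x + 1)·(7x^2 + 4x + 10) = 3x^4 + 14x^3 + 2x^2 + 16x + 10 ≡ 1 (mod x^3 + 5x^2 + 8x + 8).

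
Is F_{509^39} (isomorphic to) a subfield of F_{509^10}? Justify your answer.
No: F_{509^39} is not a subfield of F_{509^10}

F_{p^m} embeds in F_{p^n} iff m | n. Here 39 ∤ 10 (since 10 = 0·39 + 10 with remainder 10 ≠ 0), so F_{509^39} is not a subfield of F_{509^10}. Equivalently: if it were, the tower law would give 39 = [F_{509^39}:F_509] dividing [F_{509^10}:F_509] = 10, contradiction.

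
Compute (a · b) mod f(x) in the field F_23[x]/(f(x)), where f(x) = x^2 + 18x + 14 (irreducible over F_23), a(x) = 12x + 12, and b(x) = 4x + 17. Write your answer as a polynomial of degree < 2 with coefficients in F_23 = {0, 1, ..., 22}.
a · b ≡ 9x + 15 (mod f(x))

Multiply in F_23[x]: a(x)·b(x) = (12x + 12)·(4x + 17) = 2x^2 + 22x + 20. This has degree ≥ 2, so divide by f(x) over F_23: 2x^2 + 22x + 20 = (2)·(x^2 + 18x + 14) + (9x + 15). Hence a·b ≡ 9x + 15 (mod f). (F_23[x]/(f) is a field with 23^2 = 529 elements since f is irreducible of degree 2.)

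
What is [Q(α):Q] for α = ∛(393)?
[Q(α):Q] = 3

The minimal polynomial of α is x^3 - 393, irreducible over Q since 393 is not a perfect cube (so x^3 - 393 has no rational root). Hence [Q(α):Q] = deg(m_α) = 3.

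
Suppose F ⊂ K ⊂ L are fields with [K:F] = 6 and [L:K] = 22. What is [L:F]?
[L:F] = 132

The tower law says that for any tower of field extensions F ⊂ K ⊂ L with finite degrees, [L:F] = [L:K] · [K:F]. Here this gives [L:F] = 22 · 6 = 132.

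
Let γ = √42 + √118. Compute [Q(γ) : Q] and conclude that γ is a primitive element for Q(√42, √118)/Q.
[Q(γ) : Q] = 4 (equivalently, Q(γ) = Q(√42, √118))

Obviously Q(γ) ⊆ Q(√42, √118), and [Q(√42, √118):Q] = 4 (since 42, 118 are distinct squarefree integers > 1 with 4956 not a perfect square). To show equality we compute the minimal polynomial of γ. From γ = √42 + √118: γ^2 = 42 + 2√(4956) + 118 = 160 + 2√(4956), so γ^2 - 160 = 2√(4956); squaring, (γ^2 - 160)^2 = 4·4956, i.e. γ^4 - 320γ^2 + 25600 - 19824 = 0, i.e. γ^4 - 320γ^2 + 5776 = 0. So γ is a root of x^4 - 320x^2 + 5776. This polynomial is irreducible over Q: it has no rational root (each ±√42 ± √118 is irrational), and any factorization into two quadratics over Q would force √(4956) ∈ Q (pairing opposite roots) or √42, √118 ∈ Q (other pairings), all impossible. Hence [Q(γ):Q] = 4 = [Q(√42, √118):Q], so Q(γ) = Q(√42, √118).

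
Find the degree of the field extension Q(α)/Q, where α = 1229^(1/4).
[Q(α):Q] = 4

α is a root of x^4 - 1229. By Eisenstein's criterion at the prime p = 1229 (which divides the constant term 1229 but p^2 = 1510441 does not, since 1229 is squarefree), x^4 - 1229 is irreducible over Q. Hence [Q(α):Q] = 4.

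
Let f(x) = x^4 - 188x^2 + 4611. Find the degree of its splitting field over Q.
[K : Q] = 4

Solving the quadratic in x^2: x^2 = (188 ± √(188^2 - 4·4611))/2 = (188 ± √16900)/2 = (188 ± 130)/2, giving x^2 = 159 or x^2 = 29. So f(x) = (x^2 - 159)(x^2 - 29) and the roots of f are ±√159, ±√29. Hence the splitting field is K = Q(√159, √29). Since 159 and 29 are distinct squarefree integers > 1, their product 4611 is not a perfect square, so √29 ∉ Q(√159). By the tower law [K:Q] = [Q(√159,√29):Q(√159)] · [Q(√159):Q] = 2 · 2 = 4.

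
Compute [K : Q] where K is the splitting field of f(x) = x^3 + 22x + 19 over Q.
[K : Q] = 6

By the rational root test, any rational root of the monic integer polynomial f(x) = x^3 + 22x + 19 must be an integer dividing the constant term 19, i.e. one of ±{1, 19}. Evaluating: f(1) = 42, f(-1) = -4, f(19) = 7296, f(-19) = -7258; none is 0, so f has no rational root and is therefore irreducible over Q (a cubic with no linear factor over a field is irreducible). For an irreducible cubic, the Galois group is A_3 or S_3 according as the discriminant disc(f) = -4a^3 - 27b^2 = -4·(22)^3 - 27·(19)^2 = -52339 is or is not a square in Q. Here disc(f) = -52339 is not a perfect square in Q, so the Galois group of f over Q is not contained in A_3 and must be all of S_3. The splitting field has degree |S_3| = 6 over Q, so [K : Q] = 6.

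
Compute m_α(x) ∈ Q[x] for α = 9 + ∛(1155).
m_α(x) = x^3 - 27x^2 + 243x - 1884

Set β = α - 9 = ∛(1155), so β^3 = 1155. Then (α - 9)^3 - 1155 = 0, i.e. α is a root of g(x) = (x - 9)^3 - 1155 = x^3 - 27x^2 + 243x - 1884. Since g(x) = h(x - 9) where h(x) = x^3 - 1155, and h is irreducible over Q (because 1155 is not a perfect cube, so h has no rational root, and a monic cubic with no rational root is irreducible), g is also irreducible (irreducibility is preserved under the substitution x → x - 9). Hence m_α(x) = x^3 - 27x^2 + 243x - 1884.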